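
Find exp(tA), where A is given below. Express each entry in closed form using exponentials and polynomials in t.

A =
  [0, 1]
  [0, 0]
e^{tA} =
  [1, t]
  [0, 1]

Strategy: write A = P · J · P⁻¹ where J is a Jordan canonical form, so e^{tA} = P · e^{tJ} · P⁻¹, and e^{tJ} can be computed block-by-block.

A has Jordan form
J =
  [0, 1]
  [0, 0]
(up to reordering of blocks).

Per-block formulas:
  For a 2×2 Jordan block J_2(0): exp(t · J_2(0)) = e^(0t)·(I + t·N), where N is the 2×2 nilpotent shift.

After assembling e^{tJ} and conjugating by P, we get:

e^{tA} =
  [1, t]
  [0, 1]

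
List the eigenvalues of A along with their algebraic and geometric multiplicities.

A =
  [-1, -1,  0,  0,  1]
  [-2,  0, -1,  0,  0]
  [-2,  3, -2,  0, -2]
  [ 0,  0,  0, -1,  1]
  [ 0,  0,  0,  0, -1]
λ = -1: alg = 5, geom = 2

Step 1 — factor the characteristic polynomial to read off the algebraic multiplicities:
  χ_A(x) = (x + 1)^5

Step 2 — compute geometric multiplicities via the rank-nullity identity g(λ) = n − rank(A − λI):
  rank(A − (-1)·I) = 3, so dim ker(A − (-1)·I) = n − 3 = 2

Summary:
  λ = -1: algebraic multiplicity = 5, geometric multiplicity = 2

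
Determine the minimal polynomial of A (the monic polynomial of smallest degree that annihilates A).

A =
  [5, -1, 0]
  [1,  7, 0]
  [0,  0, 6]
x^2 - 12*x + 36

The characteristic polynomial is χ_A(x) = (x - 6)^3, so the eigenvalues are known. The minimal polynomial is
  m_A(x) = Π_λ (x − λ)^{k_λ}
where k_λ is the size of the *largest* Jordan block for λ (equivalently, the smallest k with (A − λI)^k v = 0 for every generalised eigenvector v of λ).

  λ = 6: largest Jordan block has size 2, contributing (x − 6)^2

So m_A(x) = (x - 6)^2 = x^2 - 12*x + 36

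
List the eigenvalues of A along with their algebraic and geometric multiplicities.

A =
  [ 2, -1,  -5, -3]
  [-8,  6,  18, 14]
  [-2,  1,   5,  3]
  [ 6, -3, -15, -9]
λ = 0: alg = 2, geom = 2; λ = 2: alg = 2, geom = 1

Step 1 — factor the characteristic polynomial to read off the algebraic multiplicities:
  χ_A(x) = x^2*(x - 2)^2

Step 2 — compute geometric multiplicities via the rank-nullity identity g(λ) = n − rank(A − λI):
  rank(A − (0)·I) = 2, so dim ker(A − (0)·I) = n − 2 = 2
  rank(A − (2)·I) = 3, so dim ker(A − (2)·I) = n − 3 = 1

Summary:
  λ = 0: algebraic multiplicity = 2, geometric multiplicity = 2
  λ = 2: algebraic multiplicity = 2, geometric multiplicity = 1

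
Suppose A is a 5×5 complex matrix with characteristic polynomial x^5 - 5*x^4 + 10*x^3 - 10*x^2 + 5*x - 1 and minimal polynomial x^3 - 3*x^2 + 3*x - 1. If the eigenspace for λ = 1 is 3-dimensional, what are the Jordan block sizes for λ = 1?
Block sizes for λ = 1: [3, 1, 1]

Step 1 — from the characteristic polynomial, algebraic multiplicity of λ = 1 is 5. From dim ker(A − (1)·I) = 3, there are exactly 3 Jordan blocks for λ = 1.
Step 2 — from the minimal polynomial, the factor (x − 1)^3 tells us the largest block for λ = 1 has size 3.
Step 3 — with total size 5, 3 blocks, and largest block 3, the block sizes (in nonincreasing order) are [3, 1, 1].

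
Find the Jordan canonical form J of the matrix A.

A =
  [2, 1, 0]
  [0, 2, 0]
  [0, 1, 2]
J_2(2) ⊕ J_1(2)

The characteristic polynomial is
  det(x·I − A) = x^3 - 6*x^2 + 12*x - 8 = (x - 2)^3

Eigenvalues and multiplicities (the geometric multiplicity of λ is n − rank(A − λI), which equals the number of Jordan blocks for λ):
  λ = 2: algebraic multiplicity = 3, geometric multiplicity = 2

Determining the block sizes for each eigenvalue:
  λ = 2: 2 blocks summing to 3 forces exactly one block of size 2 and the rest size 1 → block sizes [2, 1]

Assembling the blocks gives a Jordan form
J =
  [2, 1, 0]
  [0, 2, 0]
  [0, 0, 2]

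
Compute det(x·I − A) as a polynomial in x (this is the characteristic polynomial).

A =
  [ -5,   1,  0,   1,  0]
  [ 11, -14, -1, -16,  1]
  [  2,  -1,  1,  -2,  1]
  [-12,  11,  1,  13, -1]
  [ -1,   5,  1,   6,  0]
x^5 + 5*x^4 - 5*x^3 - 25*x^2 + 40*x - 16

Expanding det(x·I − A) (e.g. by cofactor expansion or by noting that A is similar to its Jordan form J, which has the same characteristic polynomial as A) gives
  χ_A(x) = x^5 + 5*x^4 - 5*x^3 - 25*x^2 + 40*x - 16
which factors as (x - 1)^3*(x + 4)^2. The eigenvalues (with algebraic multiplicities) are λ = -4 with multiplicity 2, λ = 1 with multiplicity 3.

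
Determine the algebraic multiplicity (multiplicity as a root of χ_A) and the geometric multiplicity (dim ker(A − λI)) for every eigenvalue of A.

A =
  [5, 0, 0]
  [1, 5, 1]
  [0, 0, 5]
λ = 5: alg = 3, geom = 2

Step 1 — factor the characteristic polynomial to read off the algebraic multiplicities:
  χ_A(x) = (x - 5)^3

Step 2 — compute geometric multiplicities via the rank-nullity identity g(λ) = n − rank(A − λI):
  rank(A − (5)·I) = 1, so dim ker(A − (5)·I) = n − 1 = 2

Summary:
  λ = 5: algebraic multiplicity = 3, geometric multiplicity = 2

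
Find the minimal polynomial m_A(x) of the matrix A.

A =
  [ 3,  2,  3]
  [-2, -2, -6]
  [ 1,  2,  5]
x^2 - 4*x + 4

The characteristic polynomial is χ_A(x) = (x - 2)^3, so the eigenvalues are known. The minimal polynomial is
  m_A(x) = Π_λ (x − λ)^{k_λ}
where k_λ is the size of the *largest* Jordan block for λ (equivalently, the smallest k with (A − λI)^k v = 0 for every generalised eigenvector v of λ).

  λ = 2: largest Jordan block has size 2, contributing (x − 2)^2

So m_A(x) = (x - 2)^2 = x^2 - 4*x + 4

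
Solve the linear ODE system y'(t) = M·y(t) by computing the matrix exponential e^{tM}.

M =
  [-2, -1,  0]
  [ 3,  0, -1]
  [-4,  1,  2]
e^{tM} =
  [t^2/2 - 2*t + 1, t^2 - t, t^2/2]
  [-t^2 + 3*t, 1 - 2*t^2, -t^2 - t]
  [3*t^2/2 - 4*t, 3*t^2 + t, 3*t^2/2 + 2*t + 1]

Strategy: write M = P · J · P⁻¹ where J is a Jordan canonical form, so e^{tM} = P · e^{tJ} · P⁻¹, and e^{tJ} can be computed block-by-block.

M has Jordan form
J =
  [0, 1, 0]
  [0, 0, 1]
  [0, 0, 0]
(up to reordering of blocks).

Per-block formulas:
  For a 3×3 Jordan block J_3(0): exp(t · J_3(0)) = e^(0t)·(I + t·N + (t^2/2)·N^2), where N is the 3×3 nilpotent shift.

After assembling e^{tJ} and conjugating by P, we get:

e^{tM} =
  [t^2/2 - 2*t + 1, t^2 - t, t^2/2]
  [-t^2 + 3*t, 1 - 2*t^2, -t^2 - t]
  [3*t^2/2 - 4*t, 3*t^2 + t, 3*t^2/2 + 2*t + 1]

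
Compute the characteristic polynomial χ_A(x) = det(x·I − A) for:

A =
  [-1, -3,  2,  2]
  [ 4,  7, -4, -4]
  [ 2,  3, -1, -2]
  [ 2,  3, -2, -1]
x^4 - 4*x^3 + 6*x^2 - 4*x + 1

Expanding det(x·I − A) (e.g. by cofactor expansion or by noting that A is similar to its Jordan form J, which has the same characteristic polynomial as A) gives
  χ_A(x) = x^4 - 4*x^3 + 6*x^2 - 4*x + 1
which factors as (x - 1)^4. The eigenvalues (with algebraic multiplicities) are λ = 1 with multiplicity 4.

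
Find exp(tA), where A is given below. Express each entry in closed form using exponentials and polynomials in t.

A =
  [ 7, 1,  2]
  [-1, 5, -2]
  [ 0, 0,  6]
e^{tA} =
  [t*exp(6*t) + exp(6*t), t*exp(6*t), 2*t*exp(6*t)]
  [-t*exp(6*t), -t*exp(6*t) + exp(6*t), -2*t*exp(6*t)]
  [0, 0, exp(6*t)]

Strategy: write A = P · J · P⁻¹ where J is a Jordan canonical form, so e^{tA} = P · e^{tJ} · P⁻¹, and e^{tJ} can be computed block-by-block.

A has Jordan form
J =
  [6, 1, 0]
  [0, 6, 0]
  [0, 0, 6]
(up to reordering of blocks).

Per-block formulas:
  For a 1×1 block at λ = 6: exp(t · [6]) = [e^(6t)].
  For a 2×2 Jordan block J_2(6): exp(t · J_2(6)) = e^(6t)·(I + t·N), where N is the 2×2 nilpotent shift.

After assembling e^{tJ} and conjugating by P, we get:

e^{tA} =
  [t*exp(6*t) + exp(6*t), t*exp(6*t), 2*t*exp(6*t)]
  [-t*exp(6*t), -t*exp(6*t) + exp(6*t), -2*t*exp(6*t)]
  [0, 0, exp(6*t)]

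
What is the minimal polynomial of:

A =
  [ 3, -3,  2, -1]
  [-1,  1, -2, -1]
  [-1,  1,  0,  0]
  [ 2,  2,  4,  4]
x^2 - 4*x + 4

The characteristic polynomial is χ_A(x) = (x - 2)^4, so the eigenvalues are known. The minimal polynomial is
  m_A(x) = Π_λ (x − λ)^{k_λ}
where k_λ is the size of the *largest* Jordan block for λ (equivalently, the smallest k with (A − λI)^k v = 0 for every generalised eigenvector v of λ).

  λ = 2: largest Jordan block has size 2, contributing (x − 2)^2

So m_A(x) = (x - 2)^2 = x^2 - 4*x + 4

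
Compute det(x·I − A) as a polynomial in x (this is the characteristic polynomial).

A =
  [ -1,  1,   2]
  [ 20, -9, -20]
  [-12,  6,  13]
x^3 - 3*x^2 + 3*x - 1

Expanding det(x·I − A) (e.g. by cofactor expansion or by noting that A is similar to its Jordan form J, which has the same characteristic polynomial as A) gives
  χ_A(x) = x^3 - 3*x^2 + 3*x - 1
which factors as (x - 1)^3. The eigenvalues (with algebraic multiplicities) are λ = 1 with multiplicity 3.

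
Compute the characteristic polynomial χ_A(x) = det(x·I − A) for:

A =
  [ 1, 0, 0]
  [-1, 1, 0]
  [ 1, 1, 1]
x^3 - 3*x^2 + 3*x - 1

Expanding det(x·I − A) (e.g. by cofactor expansion or by noting that A is similar to its Jordan form J, which has the same characteristic polynomial as A) gives
  χ_A(x) = x^3 - 3*x^2 + 3*x - 1
which factors as (x - 1)^3. The eigenvalues (with algebraic multiplicities) are λ = 1 with multiplicity 3.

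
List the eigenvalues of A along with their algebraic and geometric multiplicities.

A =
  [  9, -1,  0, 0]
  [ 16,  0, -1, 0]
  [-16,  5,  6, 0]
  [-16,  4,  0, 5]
λ = 5: alg = 4, geom = 2

Step 1 — factor the characteristic polynomial to read off the algebraic multiplicities:
  χ_A(x) = (x - 5)^4

Step 2 — compute geometric multiplicities via the rank-nullity identity g(λ) = n − rank(A − λI):
  rank(A − (5)·I) = 2, so dim ker(A − (5)·I) = n − 2 = 2

Summary:
  λ = 5: algebraic multiplicity = 4, geometric multiplicity = 2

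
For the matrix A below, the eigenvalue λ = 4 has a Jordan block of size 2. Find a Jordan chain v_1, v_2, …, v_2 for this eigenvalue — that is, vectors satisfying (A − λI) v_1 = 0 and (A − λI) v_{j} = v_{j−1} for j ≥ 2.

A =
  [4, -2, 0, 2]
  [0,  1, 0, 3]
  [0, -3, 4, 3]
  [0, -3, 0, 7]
A Jordan chain for λ = 4 of length 2:
v_1 = (-2, -3, -3, -3)ᵀ
v_2 = (0, 1, 0, 0)ᵀ

Let N = A − (4)·I. We want v_2 with N^2 v_2 = 0 but N^1 v_2 ≠ 0; then v_{j-1} := N · v_j for j = 2, …, 2.

Pick v_2 = (0, 1, 0, 0)ᵀ.
Then v_1 = N · v_2 = (-2, -3, -3, -3)ᵀ.

Sanity check: (A − (4)·I) v_1 = (0, 0, 0, 0)ᵀ = 0. ✓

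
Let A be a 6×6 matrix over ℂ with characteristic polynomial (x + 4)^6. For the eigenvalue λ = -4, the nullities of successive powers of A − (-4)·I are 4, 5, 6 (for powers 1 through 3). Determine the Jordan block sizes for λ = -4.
Block sizes for λ = -4: [3, 1, 1, 1]

From the dimensions of kernels of powers, the number of Jordan blocks of size at least j is d_j − d_{j−1} where d_j = dim ker(N^j) (with d_0 = 0). Computing the differences gives [4, 1, 1].
The number of blocks of size exactly k is (#blocks of size ≥ k) − (#blocks of size ≥ k + 1), so the partition is: 3 block(s) of size 1, 1 block(s) of size 3.
In nonincreasing order the block sizes are [3, 1, 1, 1].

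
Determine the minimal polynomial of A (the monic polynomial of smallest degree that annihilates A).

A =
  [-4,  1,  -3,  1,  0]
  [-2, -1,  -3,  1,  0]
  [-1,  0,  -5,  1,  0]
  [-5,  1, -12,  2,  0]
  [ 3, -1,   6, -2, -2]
x^2 + 4*x + 4

The characteristic polynomial is χ_A(x) = (x + 2)^5, so the eigenvalues are known. The minimal polynomial is
  m_A(x) = Π_λ (x − λ)^{k_λ}
where k_λ is the size of the *largest* Jordan block for λ (equivalently, the smallest k with (A − λI)^k v = 0 for every generalised eigenvector v of λ).

  λ = -2: largest Jordan block has size 2, contributing (x + 2)^2

So m_A(x) = (x + 2)^2 = x^2 + 4*x + 4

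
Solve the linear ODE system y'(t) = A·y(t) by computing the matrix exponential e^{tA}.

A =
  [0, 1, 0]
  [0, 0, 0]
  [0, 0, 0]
e^{tA} =
  [1, t, 0]
  [0, 1, 0]
  [0, 0, 1]

Strategy: write A = P · J · P⁻¹ where J is a Jordan canonical form, so e^{tA} = P · e^{tJ} · P⁻¹, and e^{tJ} can be computed block-by-block.

A has Jordan form
J =
  [0, 1, 0]
  [0, 0, 0]
  [0, 0, 0]
(up to reordering of blocks).

Per-block formulas:
  For a 1×1 block at λ = 0: exp(t · [0]) = [e^(0t)].
  For a 2×2 Jordan block J_2(0): exp(t · J_2(0)) = e^(0t)·(I + t·N), where N is the 2×2 nilpotent shift.

After assembling e^{tJ} and conjugating by P, we get:

e^{tA} =
  [1, t, 0]
  [0, 1, 0]
  [0, 0, 1]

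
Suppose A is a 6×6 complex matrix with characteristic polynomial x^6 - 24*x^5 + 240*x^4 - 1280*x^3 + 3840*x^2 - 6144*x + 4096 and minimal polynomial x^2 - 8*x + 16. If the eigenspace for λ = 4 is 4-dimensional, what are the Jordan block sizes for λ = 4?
Block sizes for λ = 4: [2, 2, 1, 1]

Step 1 — from the characteristic polynomial, algebraic multiplicity of λ = 4 is 6. From dim ker(A − (4)·I) = 4, there are exactly 4 Jordan blocks for λ = 4.
Step 2 — from the minimal polynomial, the factor (x − 4)^2 tells us the largest block for λ = 4 has size 2.
Step 3 — with total size 6, 4 blocks, and largest block 2, the block sizes (in nonincreasing order) are [2, 2, 1, 1].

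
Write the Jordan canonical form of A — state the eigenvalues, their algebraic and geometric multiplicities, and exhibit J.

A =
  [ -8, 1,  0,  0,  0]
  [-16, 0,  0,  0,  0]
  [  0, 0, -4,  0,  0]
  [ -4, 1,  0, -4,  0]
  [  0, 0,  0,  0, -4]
J_2(-4) ⊕ J_1(-4) ⊕ J_1(-4) ⊕ J_1(-4)

The characteristic polynomial is
  det(x·I − A) = x^5 + 20*x^4 + 160*x^3 + 640*x^2 + 1280*x + 1024 = (x + 4)^5

Eigenvalues and multiplicities (the geometric multiplicity of λ is n − rank(A − λI), which equals the number of Jordan blocks for λ):
  λ = -4: algebraic multiplicity = 5, geometric multiplicity = 4

Determining the block sizes for each eigenvalue:
  λ = -4: 4 blocks summing to 5 forces exactly one block of size 2 and the rest size 1 → block sizes [2, 1, 1, 1]

Assembling the blocks gives a Jordan form
J =
  [-4,  1,  0,  0,  0]
  [ 0, -4,  0,  0,  0]
  [ 0,  0, -4,  0,  0]
  [ 0,  0,  0, -4,  0]
  [ 0,  0,  0,  0, -4]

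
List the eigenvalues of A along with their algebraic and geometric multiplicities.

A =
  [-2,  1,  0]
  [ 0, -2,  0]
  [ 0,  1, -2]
λ = -2: alg = 3, geom = 2

Step 1 — factor the characteristic polynomial to read off the algebraic multiplicities:
  χ_A(x) = (x + 2)^3

Step 2 — compute geometric multiplicities via the rank-nullity identity g(λ) = n − rank(A − λI):
  rank(A − (-2)·I) = 1, so dim ker(A − (-2)·I) = n − 1 = 2

Summary:
  λ = -2: algebraic multiplicity = 3, geometric multiplicity = 2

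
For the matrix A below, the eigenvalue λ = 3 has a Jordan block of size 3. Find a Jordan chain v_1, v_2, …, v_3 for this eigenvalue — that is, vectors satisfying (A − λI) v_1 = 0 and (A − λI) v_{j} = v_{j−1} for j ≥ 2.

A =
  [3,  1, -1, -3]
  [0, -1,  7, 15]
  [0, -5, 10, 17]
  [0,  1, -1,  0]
A Jordan chain for λ = 3 of length 3:
v_1 = (-2, -4, 2, -2)ᵀ
v_2 = (1, -4, -5, 1)ᵀ
v_3 = (0, 1, 0, 0)ᵀ

Let N = A − (3)·I. We want v_3 with N^3 v_3 = 0 but N^2 v_3 ≠ 0; then v_{j-1} := N · v_j for j = 3, …, 2.

Pick v_3 = (0, 1, 0, 0)ᵀ.
Then v_2 = N · v_3 = (1, -4, -5, 1)ᵀ.
Then v_1 = N · v_2 = (-2, -4, 2, -2)ᵀ.

Sanity check: (A − (3)·I) v_1 = (0, 0, 0, 0)ᵀ = 0. ✓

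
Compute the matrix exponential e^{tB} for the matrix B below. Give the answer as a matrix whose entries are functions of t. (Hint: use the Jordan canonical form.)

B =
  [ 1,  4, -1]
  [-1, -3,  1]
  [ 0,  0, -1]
e^{tB} =
  [2*t*exp(-t) + exp(-t), 4*t*exp(-t), t^2*exp(-t) - t*exp(-t)]
  [-t*exp(-t), -2*t*exp(-t) + exp(-t), -t^2*exp(-t)/2 + t*exp(-t)]
  [0, 0, exp(-t)]

Strategy: write B = P · J · P⁻¹ where J is a Jordan canonical form, so e^{tB} = P · e^{tJ} · P⁻¹, and e^{tJ} can be computed block-by-block.

B has Jordan form
J =
  [-1,  1,  0]
  [ 0, -1,  1]
  [ 0,  0, -1]
(up to reordering of blocks).

Per-block formulas:
  For a 3×3 Jordan block J_3(-1): exp(t · J_3(-1)) = e^(-1t)·(I + t·N + (t^2/2)·N^2), where N is the 3×3 nilpotent shift.

After assembling e^{tJ} and conjugating by P, we get:

e^{tB} =
  [2*t*exp(-t) + exp(-t), 4*t*exp(-t), t^2*exp(-t) - t*exp(-t)]
  [-t*exp(-t), -2*t*exp(-t) + exp(-t), -t^2*exp(-t)/2 + t*exp(-t)]
  [0, 0, exp(-t)]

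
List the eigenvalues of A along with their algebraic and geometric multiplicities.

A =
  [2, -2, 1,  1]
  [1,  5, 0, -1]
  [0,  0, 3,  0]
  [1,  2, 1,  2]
λ = 3: alg = 4, geom = 2

Step 1 — factor the characteristic polynomial to read off the algebraic multiplicities:
  χ_A(x) = (x - 3)^4

Step 2 — compute geometric multiplicities via the rank-nullity identity g(λ) = n − rank(A − λI):
  rank(A − (3)·I) = 2, so dim ker(A − (3)·I) = n − 2 = 2

Summary:
  λ = 3: algebraic multiplicity = 4, geometric multiplicity = 2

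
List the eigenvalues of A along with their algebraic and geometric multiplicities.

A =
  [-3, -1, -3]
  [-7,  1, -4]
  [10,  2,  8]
λ = 2: alg = 3, geom = 1

Step 1 — factor the characteristic polynomial to read off the algebraic multiplicities:
  χ_A(x) = (x - 2)^3

Step 2 — compute geometric multiplicities via the rank-nullity identity g(λ) = n − rank(A − λI):
  rank(A − (2)·I) = 2, so dim ker(A − (2)·I) = n − 2 = 1

Summary:
  λ = 2: algebraic multiplicity = 3, geometric multiplicity = 1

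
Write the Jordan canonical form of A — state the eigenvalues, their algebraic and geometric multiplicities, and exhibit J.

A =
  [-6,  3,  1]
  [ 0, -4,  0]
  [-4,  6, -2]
J_2(-4) ⊕ J_1(-4)

The characteristic polynomial is
  det(x·I − A) = x^3 + 12*x^2 + 48*x + 64 = (x + 4)^3

Eigenvalues and multiplicities (the geometric multiplicity of λ is n − rank(A − λI), which equals the number of Jordan blocks for λ):
  λ = -4: algebraic multiplicity = 3, geometric multiplicity = 2

Determining the block sizes for each eigenvalue:
  λ = -4: 2 blocks summing to 3 forces exactly one block of size 2 and the rest size 1 → block sizes [2, 1]

Assembling the blocks gives a Jordan form
J =
  [-4,  1,  0]
  [ 0, -4,  0]
  [ 0,  0, -4]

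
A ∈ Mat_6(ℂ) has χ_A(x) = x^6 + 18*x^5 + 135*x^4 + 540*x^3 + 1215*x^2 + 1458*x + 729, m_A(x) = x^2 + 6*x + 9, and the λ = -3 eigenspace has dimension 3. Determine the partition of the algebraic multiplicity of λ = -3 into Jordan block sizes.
Block sizes for λ = -3: [2, 2, 2]

Step 1 — from the characteristic polynomial, algebraic multiplicity of λ = -3 is 6. From dim ker(A − (-3)·I) = 3, there are exactly 3 Jordan blocks for λ = -3.
Step 2 — from the minimal polynomial, the factor (x + 3)^2 tells us the largest block for λ = -3 has size 2.
Step 3 — with total size 6, 3 blocks, and largest block 2, the block sizes (in nonincreasing order) are [2, 2, 2].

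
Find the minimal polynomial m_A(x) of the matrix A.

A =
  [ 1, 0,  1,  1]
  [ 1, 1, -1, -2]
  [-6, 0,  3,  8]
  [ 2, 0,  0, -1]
x^3 - 3*x^2 + 3*x - 1

The characteristic polynomial is χ_A(x) = (x - 1)^4, so the eigenvalues are known. The minimal polynomial is
  m_A(x) = Π_λ (x − λ)^{k_λ}
where k_λ is the size of the *largest* Jordan block for λ (equivalently, the smallest k with (A − λI)^k v = 0 for every generalised eigenvector v of λ).

  λ = 1: largest Jordan block has size 3, contributing (x − 1)^3

So m_A(x) = (x - 1)^3 = x^3 - 3*x^2 + 3*x - 1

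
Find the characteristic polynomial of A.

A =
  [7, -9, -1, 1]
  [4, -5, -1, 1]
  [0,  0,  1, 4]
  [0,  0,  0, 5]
x^4 - 8*x^3 + 18*x^2 - 16*x + 5

Expanding det(x·I − A) (e.g. by cofactor expansion or by noting that A is similar to its Jordan form J, which has the same characteristic polynomial as A) gives
  χ_A(x) = x^4 - 8*x^3 + 18*x^2 - 16*x + 5
which factors as (x - 5)*(x - 1)^3. The eigenvalues (with algebraic multiplicities) are λ = 1 with multiplicity 3, λ = 5 with multiplicity 1.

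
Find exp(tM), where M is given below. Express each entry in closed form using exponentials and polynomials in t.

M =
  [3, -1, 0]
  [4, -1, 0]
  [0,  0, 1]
e^{tM} =
  [2*t*exp(t) + exp(t), -t*exp(t), 0]
  [4*t*exp(t), -2*t*exp(t) + exp(t), 0]
  [0, 0, exp(t)]

Strategy: write M = P · J · P⁻¹ where J is a Jordan canonical form, so e^{tM} = P · e^{tJ} · P⁻¹, and e^{tJ} can be computed block-by-block.

M has Jordan form
J =
  [1, 1, 0]
  [0, 1, 0]
  [0, 0, 1]
(up to reordering of blocks).

Per-block formulas:
  For a 1×1 block at λ = 1: exp(t · [1]) = [e^(1t)].
  For a 2×2 Jordan block J_2(1): exp(t · J_2(1)) = e^(1t)·(I + t·N), where N is the 2×2 nilpotent shift.

After assembling e^{tJ} and conjugating by P, we get:

e^{tM} =
  [2*t*exp(t) + exp(t), -t*exp(t), 0]
  [4*t*exp(t), -2*t*exp(t) + exp(t), 0]
  [0, 0, exp(t)]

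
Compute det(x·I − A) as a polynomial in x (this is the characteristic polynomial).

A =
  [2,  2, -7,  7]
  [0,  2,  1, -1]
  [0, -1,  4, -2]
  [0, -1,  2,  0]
x^4 - 8*x^3 + 24*x^2 - 32*x + 16

Expanding det(x·I − A) (e.g. by cofactor expansion or by noting that A is similar to its Jordan form J, which has the same characteristic polynomial as A) gives
  χ_A(x) = x^4 - 8*x^3 + 24*x^2 - 32*x + 16
which factors as (x - 2)^4. The eigenvalues (with algebraic multiplicities) are λ = 2 with multiplicity 4.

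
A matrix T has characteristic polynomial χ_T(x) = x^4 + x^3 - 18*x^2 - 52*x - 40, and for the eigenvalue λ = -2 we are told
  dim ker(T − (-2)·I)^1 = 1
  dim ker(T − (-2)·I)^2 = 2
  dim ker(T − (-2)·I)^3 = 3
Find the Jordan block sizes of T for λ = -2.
Block sizes for λ = -2: [3]

From the dimensions of kernels of powers, the number of Jordan blocks of size at least j is d_j − d_{j−1} where d_j = dim ker(N^j) (with d_0 = 0). Computing the differences gives [1, 1, 1].
The number of blocks of size exactly k is (#blocks of size ≥ k) − (#blocks of size ≥ k + 1), so the partition is: 1 block(s) of size 3.
In nonincreasing order the block sizes are [3].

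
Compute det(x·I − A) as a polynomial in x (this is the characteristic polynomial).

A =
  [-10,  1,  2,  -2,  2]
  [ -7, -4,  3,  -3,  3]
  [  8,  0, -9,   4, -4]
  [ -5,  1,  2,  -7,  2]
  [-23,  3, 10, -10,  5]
x^5 + 25*x^4 + 250*x^3 + 1250*x^2 + 3125*x + 3125

Expanding det(x·I − A) (e.g. by cofactor expansion or by noting that A is similar to its Jordan form J, which has the same characteristic polynomial as A) gives
  χ_A(x) = x^5 + 25*x^4 + 250*x^3 + 1250*x^2 + 3125*x + 3125
which factors as (x + 5)^5. The eigenvalues (with algebraic multiplicities) are λ = -5 with multiplicity 5.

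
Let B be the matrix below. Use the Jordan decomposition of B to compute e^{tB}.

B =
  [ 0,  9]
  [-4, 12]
e^{tB} =
  [-6*t*exp(6*t) + exp(6*t), 9*t*exp(6*t)]
  [-4*t*exp(6*t), 6*t*exp(6*t) + exp(6*t)]

Strategy: write B = P · J · P⁻¹ where J is a Jordan canonical form, so e^{tB} = P · e^{tJ} · P⁻¹, and e^{tJ} can be computed block-by-block.

B has Jordan form
J =
  [6, 1]
  [0, 6]
(up to reordering of blocks).

Per-block formulas:
  For a 2×2 Jordan block J_2(6): exp(t · J_2(6)) = e^(6t)·(I + t·N), where N is the 2×2 nilpotent shift.

After assembling e^{tJ} and conjugating by P, we get:

e^{tB} =
  [-6*t*exp(6*t) + exp(6*t), 9*t*exp(6*t)]
  [-4*t*exp(6*t), 6*t*exp(6*t) + exp(6*t)]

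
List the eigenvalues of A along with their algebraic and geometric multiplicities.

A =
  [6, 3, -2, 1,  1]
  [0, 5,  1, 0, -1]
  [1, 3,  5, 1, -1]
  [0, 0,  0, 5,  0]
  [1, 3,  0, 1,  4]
λ = 5: alg = 5, geom = 3

Step 1 — factor the characteristic polynomial to read off the algebraic multiplicities:
  χ_A(x) = (x - 5)^5

Step 2 — compute geometric multiplicities via the rank-nullity identity g(λ) = n − rank(A − λI):
  rank(A − (5)·I) = 2, so dim ker(A − (5)·I) = n − 2 = 3

Summary:
  λ = 5: algebraic multiplicity = 5, geometric multiplicity = 3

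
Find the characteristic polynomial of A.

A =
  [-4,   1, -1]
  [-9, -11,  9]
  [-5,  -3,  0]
x^3 + 15*x^2 + 75*x + 125

Expanding det(x·I − A) (e.g. by cofactor expansion or by noting that A is similar to its Jordan form J, which has the same characteristic polynomial as A) gives
  χ_A(x) = x^3 + 15*x^2 + 75*x + 125
which factors as (x + 5)^3. The eigenvalues (with algebraic multiplicities) are λ = -5 with multiplicity 3.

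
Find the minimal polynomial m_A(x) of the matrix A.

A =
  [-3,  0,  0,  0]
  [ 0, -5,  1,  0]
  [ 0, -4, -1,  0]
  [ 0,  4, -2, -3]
x^2 + 6*x + 9

The characteristic polynomial is χ_A(x) = (x + 3)^4, so the eigenvalues are known. The minimal polynomial is
  m_A(x) = Π_λ (x − λ)^{k_λ}
where k_λ is the size of the *largest* Jordan block for λ (equivalently, the smallest k with (A − λI)^k v = 0 for every generalised eigenvector v of λ).

  λ = -3: largest Jordan block has size 2, contributing (x + 3)^2

So m_A(x) = (x + 3)^2 = x^2 + 6*x + 9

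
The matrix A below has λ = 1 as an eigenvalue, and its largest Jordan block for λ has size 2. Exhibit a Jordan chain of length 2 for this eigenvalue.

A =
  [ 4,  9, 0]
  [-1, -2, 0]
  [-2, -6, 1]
A Jordan chain for λ = 1 of length 2:
v_1 = (3, -1, -2)ᵀ
v_2 = (1, 0, 0)ᵀ

Let N = A − (1)·I. We want v_2 with N^2 v_2 = 0 but N^1 v_2 ≠ 0; then v_{j-1} := N · v_j for j = 2, …, 2.

Pick v_2 = (1, 0, 0)ᵀ.
Then v_1 = N · v_2 = (3, -1, -2)ᵀ.

Sanity check: (A − (1)·I) v_1 = (0, 0, 0)ᵀ = 0. ✓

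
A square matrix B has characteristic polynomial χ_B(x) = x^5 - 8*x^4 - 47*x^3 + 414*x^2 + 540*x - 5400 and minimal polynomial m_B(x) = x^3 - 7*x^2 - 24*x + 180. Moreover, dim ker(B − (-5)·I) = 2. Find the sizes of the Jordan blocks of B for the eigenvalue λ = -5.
Block sizes for λ = -5: [1, 1]

Step 1 — from the characteristic polynomial, algebraic multiplicity of λ = -5 is 2. From dim ker(B − (-5)·I) = 2, there are exactly 2 Jordan blocks for λ = -5.
Step 2 — from the minimal polynomial, the factor (x + 5) tells us the largest block for λ = -5 has size 1.
Step 3 — with total size 2, 2 blocks, and largest block 1, the block sizes (in nonincreasing order) are [1, 1].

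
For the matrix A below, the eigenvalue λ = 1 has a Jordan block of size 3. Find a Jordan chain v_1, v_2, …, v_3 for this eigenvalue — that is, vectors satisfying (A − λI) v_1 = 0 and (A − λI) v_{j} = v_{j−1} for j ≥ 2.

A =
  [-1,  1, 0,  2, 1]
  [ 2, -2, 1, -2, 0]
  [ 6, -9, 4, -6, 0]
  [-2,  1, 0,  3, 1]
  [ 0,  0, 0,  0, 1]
A Jordan chain for λ = 1 of length 3:
v_1 = (2, 0, 0, 2, 0)ᵀ
v_2 = (-2, 2, 6, -2, 0)ᵀ
v_3 = (1, 0, 0, 0, 0)ᵀ

Let N = A − (1)·I. We want v_3 with N^3 v_3 = 0 but N^2 v_3 ≠ 0; then v_{j-1} := N · v_j for j = 3, …, 2.

Pick v_3 = (1, 0, 0, 0, 0)ᵀ.
Then v_2 = N · v_3 = (-2, 2, 6, -2, 0)ᵀ.
Then v_1 = N · v_2 = (2, 0, 0, 2, 0)ᵀ.

Sanity check: (A − (1)·I) v_1 = (0, 0, 0, 0, 0)ᵀ = 0. ✓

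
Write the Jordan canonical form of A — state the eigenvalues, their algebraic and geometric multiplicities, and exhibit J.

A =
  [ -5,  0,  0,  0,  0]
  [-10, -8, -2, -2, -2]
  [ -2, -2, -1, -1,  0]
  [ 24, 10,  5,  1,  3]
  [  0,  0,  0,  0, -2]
J_1(-5) ⊕ J_1(-4) ⊕ J_3(-2)

The characteristic polynomial is
  det(x·I − A) = x^5 + 15*x^4 + 86*x^3 + 236*x^2 + 312*x + 160 = (x + 2)^3*(x + 4)*(x + 5)

Eigenvalues and multiplicities (the geometric multiplicity of λ is n − rank(A − λI), which equals the number of Jordan blocks for λ):
  λ = -5: algebraic multiplicity = 1, geometric multiplicity = 1
  λ = -4: algebraic multiplicity = 1, geometric multiplicity = 1
  λ = -2: algebraic multiplicity = 3, geometric multiplicity = 1

Determining the block sizes for each eigenvalue:
  λ = -5: one block (gm = 1), so the single block has size am = 1 → block sizes [1]
  λ = -4: one block (gm = 1), so the single block has size am = 1 → block sizes [1]
  λ = -2: one block (gm = 1), so the single block has size am = 3 → block sizes [3]

Assembling the blocks gives a Jordan form
J =
  [-5,  0,  0,  0,  0]
  [ 0, -4,  0,  0,  0]
  [ 0,  0, -2,  1,  0]
  [ 0,  0,  0, -2,  1]
  [ 0,  0,  0,  0, -2]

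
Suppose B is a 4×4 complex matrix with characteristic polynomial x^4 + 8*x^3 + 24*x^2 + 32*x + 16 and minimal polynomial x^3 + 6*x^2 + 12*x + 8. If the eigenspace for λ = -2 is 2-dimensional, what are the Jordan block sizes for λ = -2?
Block sizes for λ = -2: [3, 1]

Step 1 — from the characteristic polynomial, algebraic multiplicity of λ = -2 is 4. From dim ker(B − (-2)·I) = 2, there are exactly 2 Jordan blocks for λ = -2.
Step 2 — from the minimal polynomial, the factor (x + 2)^3 tells us the largest block for λ = -2 has size 3.
Step 3 — with total size 4, 2 blocks, and largest block 3, the block sizes (in nonincreasing order) are [3, 1].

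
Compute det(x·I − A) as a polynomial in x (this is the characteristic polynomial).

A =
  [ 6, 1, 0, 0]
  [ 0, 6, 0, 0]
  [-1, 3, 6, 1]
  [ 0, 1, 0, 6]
x^4 - 24*x^3 + 216*x^2 - 864*x + 1296

Expanding det(x·I − A) (e.g. by cofactor expansion or by noting that A is similar to its Jordan form J, which has the same characteristic polynomial as A) gives
  χ_A(x) = x^4 - 24*x^3 + 216*x^2 - 864*x + 1296
which factors as (x - 6)^4. The eigenvalues (with algebraic multiplicities) are λ = 6 with multiplicity 4.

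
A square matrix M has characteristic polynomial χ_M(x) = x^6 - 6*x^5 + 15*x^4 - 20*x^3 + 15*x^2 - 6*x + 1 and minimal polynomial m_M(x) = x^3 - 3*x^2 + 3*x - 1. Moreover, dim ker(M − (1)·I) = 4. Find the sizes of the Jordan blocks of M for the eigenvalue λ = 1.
Block sizes for λ = 1: [3, 1, 1, 1]

Step 1 — from the characteristic polynomial, algebraic multiplicity of λ = 1 is 6. From dim ker(M − (1)·I) = 4, there are exactly 4 Jordan blocks for λ = 1.
Step 2 — from the minimal polynomial, the factor (x − 1)^3 tells us the largest block for λ = 1 has size 3.
Step 3 — with total size 6, 4 blocks, and largest block 3, the block sizes (in nonincreasing order) are [3, 1, 1, 1].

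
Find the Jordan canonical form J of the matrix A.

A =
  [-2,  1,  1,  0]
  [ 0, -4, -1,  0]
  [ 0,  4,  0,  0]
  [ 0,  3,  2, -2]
J_3(-2) ⊕ J_1(-2)

The characteristic polynomial is
  det(x·I − A) = x^4 + 8*x^3 + 24*x^2 + 32*x + 16 = (x + 2)^4

Eigenvalues and multiplicities (the geometric multiplicity of λ is n − rank(A − λI), which equals the number of Jordan blocks for λ):
  λ = -2: algebraic multiplicity = 4, geometric multiplicity = 2

Determining the block sizes for each eigenvalue:
  λ = -2: with am = 4 and gm = 2, the partition is not yet determined (e.g. several partitions of 4 into 2 parts exist). Let N = A − (-2)·I. Computing rank(N^1) = 2, rank(N^2) = 1, rank(N^3) = 0; the number of blocks of size ≥ j is rank(N^{j−1}) − rank(N^j), giving [2, 1, 1]. So we have 1 block(s) of size 3, 1 block(s) of size 1 → block sizes [3, 1]

Assembling the blocks gives a Jordan form
J =
  [-2,  1,  0,  0]
  [ 0, -2,  1,  0]
  [ 0,  0, -2,  0]
  [ 0,  0,  0, -2]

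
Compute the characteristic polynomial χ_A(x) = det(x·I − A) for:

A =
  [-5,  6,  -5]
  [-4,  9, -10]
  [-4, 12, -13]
x^3 + 9*x^2 + 27*x + 27

Expanding det(x·I − A) (e.g. by cofactor expansion or by noting that A is similar to its Jordan form J, which has the same characteristic polynomial as A) gives
  χ_A(x) = x^3 + 9*x^2 + 27*x + 27
which factors as (x + 3)^3. The eigenvalues (with algebraic multiplicities) are λ = -3 with multiplicity 3.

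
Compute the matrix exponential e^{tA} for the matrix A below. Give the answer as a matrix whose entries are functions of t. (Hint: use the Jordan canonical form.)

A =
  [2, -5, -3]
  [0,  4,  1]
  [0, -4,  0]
e^{tA} =
  [exp(2*t), t^2*exp(2*t) - 5*t*exp(2*t), t^2*exp(2*t)/2 - 3*t*exp(2*t)]
  [0, 2*t*exp(2*t) + exp(2*t), t*exp(2*t)]
  [0, -4*t*exp(2*t), -2*t*exp(2*t) + exp(2*t)]

Strategy: write A = P · J · P⁻¹ where J is a Jordan canonical form, so e^{tA} = P · e^{tJ} · P⁻¹, and e^{tJ} can be computed block-by-block.

A has Jordan form
J =
  [2, 1, 0]
  [0, 2, 1]
  [0, 0, 2]
(up to reordering of blocks).

Per-block formulas:
  For a 3×3 Jordan block J_3(2): exp(t · J_3(2)) = e^(2t)·(I + t·N + (t^2/2)·N^2), where N is the 3×3 nilpotent shift.

After assembling e^{tJ} and conjugating by P, we get:

e^{tA} =
  [exp(2*t), t^2*exp(2*t) - 5*t*exp(2*t), t^2*exp(2*t)/2 - 3*t*exp(2*t)]
  [0, 2*t*exp(2*t) + exp(2*t), t*exp(2*t)]
  [0, -4*t*exp(2*t), -2*t*exp(2*t) + exp(2*t)]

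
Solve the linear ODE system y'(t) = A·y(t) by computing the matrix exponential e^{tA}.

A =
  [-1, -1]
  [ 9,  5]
e^{tA} =
  [-3*t*exp(2*t) + exp(2*t), -t*exp(2*t)]
  [9*t*exp(2*t), 3*t*exp(2*t) + exp(2*t)]

Strategy: write A = P · J · P⁻¹ where J is a Jordan canonical form, so e^{tA} = P · e^{tJ} · P⁻¹, and e^{tJ} can be computed block-by-block.

A has Jordan form
J =
  [2, 1]
  [0, 2]
(up to reordering of blocks).

Per-block formulas:
  For a 2×2 Jordan block J_2(2): exp(t · J_2(2)) = e^(2t)·(I + t·N), where N is the 2×2 nilpotent shift.

After assembling e^{tJ} and conjugating by P, we get:

e^{tA} =
  [-3*t*exp(2*t) + exp(2*t), -t*exp(2*t)]
  [9*t*exp(2*t), 3*t*exp(2*t) + exp(2*t)]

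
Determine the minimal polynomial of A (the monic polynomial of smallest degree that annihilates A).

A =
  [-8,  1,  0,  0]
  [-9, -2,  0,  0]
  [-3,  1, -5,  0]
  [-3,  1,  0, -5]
x^2 + 10*x + 25

The characteristic polynomial is χ_A(x) = (x + 5)^4, so the eigenvalues are known. The minimal polynomial is
  m_A(x) = Π_λ (x − λ)^{k_λ}
where k_λ is the size of the *largest* Jordan block for λ (equivalently, the smallest k with (A − λI)^k v = 0 for every generalised eigenvector v of λ).

  λ = -5: largest Jordan block has size 2, contributing (x + 5)^2

So m_A(x) = (x + 5)^2 = x^2 + 10*x + 25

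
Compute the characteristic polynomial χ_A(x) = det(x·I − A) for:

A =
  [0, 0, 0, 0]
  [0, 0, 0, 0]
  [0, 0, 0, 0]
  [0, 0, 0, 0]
x^4

Expanding det(x·I − A) (e.g. by cofactor expansion or by noting that A is similar to its Jordan form J, which has the same characteristic polynomial as A) gives
  χ_A(x) = x^4
which factors as x^4. The eigenvalues (with algebraic multiplicities) are λ = 0 with multiplicity 4.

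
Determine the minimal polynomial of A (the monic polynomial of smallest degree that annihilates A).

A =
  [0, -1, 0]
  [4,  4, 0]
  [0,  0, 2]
x^2 - 4*x + 4

The characteristic polynomial is χ_A(x) = (x - 2)^3, so the eigenvalues are known. The minimal polynomial is
  m_A(x) = Π_λ (x − λ)^{k_λ}
where k_λ is the size of the *largest* Jordan block for λ (equivalently, the smallest k with (A − λI)^k v = 0 for every generalised eigenvector v of λ).

  λ = 2: largest Jordan block has size 2, contributing (x − 2)^2

So m_A(x) = (x - 2)^2 = x^2 - 4*x + 4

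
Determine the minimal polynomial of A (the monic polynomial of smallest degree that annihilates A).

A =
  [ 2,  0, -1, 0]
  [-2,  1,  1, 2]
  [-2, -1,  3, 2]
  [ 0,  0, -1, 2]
x^3 - 6*x^2 + 12*x - 8

The characteristic polynomial is χ_A(x) = (x - 2)^4, so the eigenvalues are known. The minimal polynomial is
  m_A(x) = Π_λ (x − λ)^{k_λ}
where k_λ is the size of the *largest* Jordan block for λ (equivalently, the smallest k with (A − λI)^k v = 0 for every generalised eigenvector v of λ).

  λ = 2: largest Jordan block has size 3, contributing (x − 2)^3

So m_A(x) = (x - 2)^3 = x^3 - 6*x^2 + 12*x - 8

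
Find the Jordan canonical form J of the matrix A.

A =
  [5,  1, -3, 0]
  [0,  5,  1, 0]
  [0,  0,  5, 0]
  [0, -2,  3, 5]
J_3(5) ⊕ J_1(5)

The characteristic polynomial is
  det(x·I − A) = x^4 - 20*x^3 + 150*x^2 - 500*x + 625 = (x - 5)^4

Eigenvalues and multiplicities (the geometric multiplicity of λ is n − rank(A − λI), which equals the number of Jordan blocks for λ):
  λ = 5: algebraic multiplicity = 4, geometric multiplicity = 2

Determining the block sizes for each eigenvalue:
  λ = 5: with am = 4 and gm = 2, the partition is not yet determined (e.g. several partitions of 4 into 2 parts exist). Let N = A − (5)·I. Computing rank(N^1) = 2, rank(N^2) = 1, rank(N^3) = 0; the number of blocks of size ≥ j is rank(N^{j−1}) − rank(N^j), giving [2, 1, 1]. So we have 1 block(s) of size 3, 1 block(s) of size 1 → block sizes [3, 1]

Assembling the blocks gives a Jordan form
J =
  [5, 1, 0, 0]
  [0, 5, 1, 0]
  [0, 0, 5, 0]
  [0, 0, 0, 5]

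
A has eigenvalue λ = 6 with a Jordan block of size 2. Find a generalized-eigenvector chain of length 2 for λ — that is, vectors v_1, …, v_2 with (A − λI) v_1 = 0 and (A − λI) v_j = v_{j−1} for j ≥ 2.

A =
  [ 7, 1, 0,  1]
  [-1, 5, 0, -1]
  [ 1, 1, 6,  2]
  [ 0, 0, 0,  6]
A Jordan chain for λ = 6 of length 2:
v_1 = (1, -1, 1, 0)ᵀ
v_2 = (1, 0, 0, 0)ᵀ

Let N = A − (6)·I. We want v_2 with N^2 v_2 = 0 but N^1 v_2 ≠ 0; then v_{j-1} := N · v_j for j = 2, …, 2.

Pick v_2 = (1, 0, 0, 0)ᵀ.
Then v_1 = N · v_2 = (1, -1, 1, 0)ᵀ.

Sanity check: (A − (6)·I) v_1 = (0, 0, 0, 0)ᵀ = 0. ✓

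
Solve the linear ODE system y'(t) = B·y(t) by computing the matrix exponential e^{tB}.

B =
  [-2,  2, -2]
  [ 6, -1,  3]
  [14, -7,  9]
e^{tB} =
  [-4*t*exp(2*t) + exp(2*t), 2*t*exp(2*t), -2*t*exp(2*t)]
  [6*t*exp(2*t), -3*t*exp(2*t) + exp(2*t), 3*t*exp(2*t)]
  [14*t*exp(2*t), -7*t*exp(2*t), 7*t*exp(2*t) + exp(2*t)]

Strategy: write B = P · J · P⁻¹ where J is a Jordan canonical form, so e^{tB} = P · e^{tJ} · P⁻¹, and e^{tJ} can be computed block-by-block.

B has Jordan form
J =
  [2, 1, 0]
  [0, 2, 0]
  [0, 0, 2]
(up to reordering of blocks).

Per-block formulas:
  For a 2×2 Jordan block J_2(2): exp(t · J_2(2)) = e^(2t)·(I + t·N), where N is the 2×2 nilpotent shift.
  For a 1×1 block at λ = 2: exp(t · [2]) = [e^(2t)].

After assembling e^{tJ} and conjugating by P, we get:

e^{tB} =
  [-4*t*exp(2*t) + exp(2*t), 2*t*exp(2*t), -2*t*exp(2*t)]
  [6*t*exp(2*t), -3*t*exp(2*t) + exp(2*t), 3*t*exp(2*t)]
  [14*t*exp(2*t), -7*t*exp(2*t), 7*t*exp(2*t) + exp(2*t)]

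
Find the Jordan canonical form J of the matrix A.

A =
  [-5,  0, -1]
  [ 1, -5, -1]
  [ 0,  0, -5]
J_3(-5)

The characteristic polynomial is
  det(x·I − A) = x^3 + 15*x^2 + 75*x + 125 = (x + 5)^3

Eigenvalues and multiplicities (the geometric multiplicity of λ is n − rank(A − λI), which equals the number of Jordan blocks for λ):
  λ = -5: algebraic multiplicity = 3, geometric multiplicity = 1

Determining the block sizes for each eigenvalue:
  λ = -5: one block (gm = 1), so the single block has size am = 3 → block sizes [3]

Assembling the blocks gives a Jordan form
J =
  [-5,  1,  0]
  [ 0, -5,  1]
  [ 0,  0, -5]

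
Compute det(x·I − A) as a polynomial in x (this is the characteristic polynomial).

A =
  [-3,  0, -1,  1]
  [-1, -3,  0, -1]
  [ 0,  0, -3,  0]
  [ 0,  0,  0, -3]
x^4 + 12*x^3 + 54*x^2 + 108*x + 81

Expanding det(x·I − A) (e.g. by cofactor expansion or by noting that A is similar to its Jordan form J, which has the same characteristic polynomial as A) gives
  χ_A(x) = x^4 + 12*x^3 + 54*x^2 + 108*x + 81
which factors as (x + 3)^4. The eigenvalues (with algebraic multiplicities) are λ = -3 with multiplicity 4.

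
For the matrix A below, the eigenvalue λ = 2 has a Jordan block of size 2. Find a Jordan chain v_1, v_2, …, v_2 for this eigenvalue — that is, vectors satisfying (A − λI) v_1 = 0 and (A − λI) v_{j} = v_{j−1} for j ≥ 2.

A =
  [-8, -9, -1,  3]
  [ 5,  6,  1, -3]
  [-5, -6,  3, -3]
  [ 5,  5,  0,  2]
A Jordan chain for λ = 2 of length 2:
v_1 = (-1, 1, 1, 0)ᵀ
v_2 = (1, -1, 0, 0)ᵀ

Let N = A − (2)·I. We want v_2 with N^2 v_2 = 0 but N^1 v_2 ≠ 0; then v_{j-1} := N · v_j for j = 2, …, 2.

Pick v_2 = (1, -1, 0, 0)ᵀ.
Then v_1 = N · v_2 = (-1, 1, 1, 0)ᵀ.

Sanity check: (A − (2)·I) v_1 = (0, 0, 0, 0)ᵀ = 0. ✓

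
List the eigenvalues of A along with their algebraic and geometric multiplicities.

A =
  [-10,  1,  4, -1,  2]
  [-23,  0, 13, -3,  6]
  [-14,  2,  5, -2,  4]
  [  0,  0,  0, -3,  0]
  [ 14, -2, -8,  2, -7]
λ = -3: alg = 5, geom = 3

Step 1 — factor the characteristic polynomial to read off the algebraic multiplicities:
  χ_A(x) = (x + 3)^5

Step 2 — compute geometric multiplicities via the rank-nullity identity g(λ) = n − rank(A − λI):
  rank(A − (-3)·I) = 2, so dim ker(A − (-3)·I) = n − 2 = 3

Summary:
  λ = -3: algebraic multiplicity = 5, geometric multiplicity = 3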